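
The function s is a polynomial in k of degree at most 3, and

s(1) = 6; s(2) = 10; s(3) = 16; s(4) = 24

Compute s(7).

60

Write s(k) = ak³ + bk² + ck + d; the 4 given values yield a linear system in the 4 coefficients.
Solving, the leading coefficient vanishes, and s(k) = k² + k + 4.
Then s(7) = 60.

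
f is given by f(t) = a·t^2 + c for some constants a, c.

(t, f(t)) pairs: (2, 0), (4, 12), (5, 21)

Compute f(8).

60

From f(2) = 0 and f(4) = 12: 4a + c = 0 and 16a + c = 12.
Subtracting: 12a = 12, so a = 1; then c = 0 − 1·4 = -4.
So f(t) = 1t² − 4, and f(8) = 60.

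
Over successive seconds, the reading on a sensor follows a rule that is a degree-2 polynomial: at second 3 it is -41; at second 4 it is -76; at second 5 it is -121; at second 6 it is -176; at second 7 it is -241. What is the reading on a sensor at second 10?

-496

Write the value at k as P(k).
Write P(k) = ak² + bk + c; the 5 given values yield a linear system in the 3 coefficients.
Solving, P(k) = -5k² + 4.
Then P(10) = -496.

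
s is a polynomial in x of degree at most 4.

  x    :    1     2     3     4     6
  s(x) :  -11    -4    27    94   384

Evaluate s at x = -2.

Write s(x) = ax^4 + bx³ + cx² + dx + e; the 5 given values yield a linear system in the 5 coefficients.
Solving, the leading coefficient vanishes, and s(x) = 2x³ - 7x - 6.
Then s(-2) = -8.

-8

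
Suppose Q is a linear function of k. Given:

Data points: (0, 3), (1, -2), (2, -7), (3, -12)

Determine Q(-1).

8

Write Q(k) = ak + b; the 4 given values yield a linear system in the 2 coefficients.
Solving, Q(k) = -5k + 3.
Then Q(-1) = 8.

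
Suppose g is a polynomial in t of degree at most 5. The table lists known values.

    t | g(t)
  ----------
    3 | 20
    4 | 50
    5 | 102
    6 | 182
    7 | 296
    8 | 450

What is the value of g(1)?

2

First differences: 30, 52, 80, 114, 154. Second differences: 22, 28, 34, 40. Third differences: 6, 6, 6.
Level-3 differences are constant, so g has degree 3.
Fitting a degree-3 polynomial gives g(t) = t³ - t² + 2.
Then g(1) = 2.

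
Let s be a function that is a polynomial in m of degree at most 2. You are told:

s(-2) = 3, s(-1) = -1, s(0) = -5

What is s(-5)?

15

First differences: -4, -4.
Level-1 differences are constant, so s has degree 1.
Fitting a degree-1 polynomial gives s(m) = -4m - 5.
Then s(-5) = 15.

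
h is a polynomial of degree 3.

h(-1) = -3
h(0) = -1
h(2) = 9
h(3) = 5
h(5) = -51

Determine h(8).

Write h(x) = ax³ + bx² + cx + d; the 5 given values yield a linear system in the 4 coefficients.
Solving, h(x) = -x³ + 2x² + 5x - 1.
Then h(8) = -345.

-345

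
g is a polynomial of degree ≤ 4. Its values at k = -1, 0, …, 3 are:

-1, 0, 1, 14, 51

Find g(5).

First differences: 1, 1, 13, 37. Second differences: 0, 12, 24. Third differences: 12, 12.
Level-3 differences are constant, so g has degree 3.
Fitting a degree-3 polynomial gives g(k) = 2k³ - k.
Then g(5) = 245.

245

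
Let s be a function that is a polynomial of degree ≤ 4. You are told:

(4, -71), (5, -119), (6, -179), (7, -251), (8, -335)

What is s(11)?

Write s(n) = an^4 + bn³ + cn² + dn + e; the 5 given values yield a linear system in the 5 coefficients.
Solving, the top 2 coefficients vanish, and s(n) = -6n² + 6n + 1.
Then s(11) = -659.

-659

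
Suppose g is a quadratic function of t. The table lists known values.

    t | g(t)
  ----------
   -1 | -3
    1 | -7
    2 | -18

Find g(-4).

Write g(t) = at² + bt + c; the 3 given values yield a linear system in the 3 coefficients.
Solving, g(t) = -3t² - 2t - 2.
Then g(-4) = -42.

-42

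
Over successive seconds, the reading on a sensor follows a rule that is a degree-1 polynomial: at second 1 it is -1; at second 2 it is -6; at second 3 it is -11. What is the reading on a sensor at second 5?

Write the value at k as f(k).
First differences: -5, -5.
Level-1 differences are constant, so f has degree 1.
Fitting a degree-1 polynomial gives f(k) = -5k + 4.
Then f(5) = -21.

-21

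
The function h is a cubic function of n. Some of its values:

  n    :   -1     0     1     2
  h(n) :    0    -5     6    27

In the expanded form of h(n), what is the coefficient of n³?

Write h(n) = an³ + bn² + cn + d; the 4 given values yield a linear system in the 4 coefficients.
Solving, h(n) = -n³ + 8n² + 4n - 5.
The coefficient of n³ is -1.

-1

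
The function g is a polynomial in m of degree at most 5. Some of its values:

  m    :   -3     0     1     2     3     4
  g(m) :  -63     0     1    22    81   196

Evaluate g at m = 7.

1057

Write g(m) = am^5 + bm^4 + cm³ + dm² + em + p; the 6 given values yield a linear system in the 6 coefficients.
Solving, the top 2 coefficients vanish, and g(m) = 3m³ + m² - 3m.
Then g(7) = 1057.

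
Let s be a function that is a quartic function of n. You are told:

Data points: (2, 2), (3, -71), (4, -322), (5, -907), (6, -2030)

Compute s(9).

-11387

Write s(n) = an^4 + bn³ + cn² + dn + e; the 5 given values yield a linear system in the 5 coefficients.
Solving, s(n) = -2n^4 + 2n³ + 3n² + 4n - 2.
Then s(9) = -11387.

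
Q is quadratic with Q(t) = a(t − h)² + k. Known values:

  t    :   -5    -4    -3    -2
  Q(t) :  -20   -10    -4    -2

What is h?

First differences 10, 6, 2; second difference -4 = 2a, so a = -2.
Expanding, the t-coefficient is −2ah = 4h; matching it to the data gives h = -2, and then k = -2.
So Q(t) = -2(t + 2)² − 2.
Hence h = -2.

-2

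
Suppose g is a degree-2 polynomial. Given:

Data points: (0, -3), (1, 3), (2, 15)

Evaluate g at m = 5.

87

Write g(m) = am² + bm + c; the 3 given values yield a linear system in the 3 coefficients.
Solving, g(m) = 3m² + 3m - 3.
Then g(5) = 87.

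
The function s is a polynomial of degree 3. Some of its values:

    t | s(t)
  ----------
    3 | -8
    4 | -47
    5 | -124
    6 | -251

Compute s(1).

Write s(t) = at³ + bt² + ct + d; the 4 given values yield a linear system in the 4 coefficients.
Solving, s(t) = -2t³ + 5t² + 1.
Then s(1) = 4.

4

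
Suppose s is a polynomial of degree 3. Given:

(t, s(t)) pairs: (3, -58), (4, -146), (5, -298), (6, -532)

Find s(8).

-1318

Write s(t) = at³ + bt² + ct + d; the 4 given values yield a linear system in the 4 coefficients.
Solving, s(t) = -3t³ + 4t² - 5t + 2.
Then s(8) = -1318.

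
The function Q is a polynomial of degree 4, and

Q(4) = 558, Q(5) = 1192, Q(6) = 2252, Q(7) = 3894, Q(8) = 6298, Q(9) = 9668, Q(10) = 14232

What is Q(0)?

2

First differences: 634, 1060, 1642, 2404, 3370, 4564. Second differences: 426, 582, 762, 966, 1194. Third differences: 156, 180, 204, 228. Fourth differences: 24, 24, 24.
Level-4 differences are constant, so Q has degree 4.
Fitting a degree-4 polynomial gives Q(k) = k^4 + 4k³ + 2k² + 3k + 2.
The constant term is Q(0) = 2.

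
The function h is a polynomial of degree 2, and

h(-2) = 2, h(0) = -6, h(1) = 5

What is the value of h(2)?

26

Write h(x) = ax² + bx + c; the 3 given values yield a linear system in the 3 coefficients.
Solving, h(x) = 5x² + 6x - 6.
Then h(2) = 26.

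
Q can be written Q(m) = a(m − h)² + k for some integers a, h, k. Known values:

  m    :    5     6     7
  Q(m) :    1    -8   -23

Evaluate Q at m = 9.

First differences -9, -15; second difference -6 = 2a, so a = -3.
Expanding, the m-coefficient is −2ah = 6h; matching it to the data gives h = 4, and then k = 4.
So Q(m) = -3(m − 4)² + 4.
Q(9) = -3·5² + 4 = -71.

-71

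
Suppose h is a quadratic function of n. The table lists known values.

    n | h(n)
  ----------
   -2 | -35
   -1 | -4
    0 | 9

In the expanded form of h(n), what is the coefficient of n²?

Write h(n) = an² + bn + c; the 3 given values yield a linear system in the 3 coefficients.
Solving, h(n) = -9n² + 4n + 9.
The coefficient of n² is -9.

-9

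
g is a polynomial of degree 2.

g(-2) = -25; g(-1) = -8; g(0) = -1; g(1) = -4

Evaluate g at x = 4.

First differences: 17, 7, -3. Second differences: -10, -10.
Level-2 differences are constant, so g has degree 2.
Fitting a degree-2 polynomial gives g(x) = -5x² + 2x - 1.
Then g(4) = -73.

-73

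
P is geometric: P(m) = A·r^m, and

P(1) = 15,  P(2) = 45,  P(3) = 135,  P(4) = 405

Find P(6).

Consecutive ratio: 45/15 = 3, and 135/45 = 3, so r = 3.
Then A·3^1 = 15 gives A = 5, and P(m) = 5·3^m.
P(6) = 5·3^6 = 3645.

3645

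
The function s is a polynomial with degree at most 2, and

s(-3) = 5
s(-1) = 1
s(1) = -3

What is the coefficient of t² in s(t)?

Write s(t) = at² + bt + c; the 3 given values yield a linear system in the 3 coefficients.
Solving, the leading coefficient vanishes, and s(t) = -2t - 1.
The coefficient of t² is 0.

0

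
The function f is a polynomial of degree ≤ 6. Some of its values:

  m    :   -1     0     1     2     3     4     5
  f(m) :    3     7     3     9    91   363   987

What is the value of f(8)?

7311

Write f(m) = am^6 + bm^5 + cm^4 + dm³ + em² + pm + q; the 7 given values yield a linear system in the 7 coefficients.
Solving, the top 2 coefficients vanish, and f(m) = 2m^4 - m³ - 6m² + m + 7.
Then f(8) = 7311.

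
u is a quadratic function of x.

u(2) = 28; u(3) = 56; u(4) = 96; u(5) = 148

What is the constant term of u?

8

First differences: 28, 40, 52. Second differences: 12, 12.
Level-2 differences are constant, so u has degree 2.
Fitting a degree-2 polynomial gives u(x) = 6x² - 2x + 8.
The constant term is u(0) = 8.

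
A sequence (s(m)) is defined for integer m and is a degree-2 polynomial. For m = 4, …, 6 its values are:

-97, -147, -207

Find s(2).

Write s(m) = am² + bm + c; the 3 given values yield a linear system in the 3 coefficients.
Solving, s(m) = -5m² - 5m + 3.
Then s(2) = -27.

-27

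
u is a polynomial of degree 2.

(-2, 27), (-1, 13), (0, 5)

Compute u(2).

7

Write u(t) = at² + bt + c; the 3 given values yield a linear system in the 3 coefficients.
Solving, u(t) = 3t² - 5t + 5.
Then u(2) = 7.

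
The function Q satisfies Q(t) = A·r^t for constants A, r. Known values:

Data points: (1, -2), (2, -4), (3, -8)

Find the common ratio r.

Consecutive ratio: -4/(-2) = 2, and -8/(-4) = 2, so r = 2.
Then A·2^1 = -2 gives A = -1, and Q(t) = -1·2^t.

2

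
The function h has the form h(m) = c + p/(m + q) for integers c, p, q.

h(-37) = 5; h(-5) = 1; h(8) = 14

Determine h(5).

26

(h(m) − c)(m + q) = p for each data point; the three points give a linear system in c and q, then p follows.
Solving: c = 6, q = -3, p = 40, so h(m) = 6 + 40/(m − 3).
Then h(5) = 6 + 40/2 = 26.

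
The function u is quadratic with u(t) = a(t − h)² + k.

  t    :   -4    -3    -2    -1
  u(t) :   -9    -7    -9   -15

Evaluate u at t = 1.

-39

First differences 2, -2, -6; second difference -4 = 2a, so a = -2.
Expanding, the t-coefficient is −2ah = 4h; matching it to the data gives h = -3, and then k = -7.
So u(t) = -2(t + 3)² − 7.
u(1) = -2·4² − 7 = -39.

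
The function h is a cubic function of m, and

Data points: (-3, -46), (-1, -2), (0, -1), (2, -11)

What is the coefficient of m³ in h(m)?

1

Write h(m) = am³ + bm² + cm + d; the 4 given values yield a linear system in the 4 coefficients.
Solving, h(m) = m³ - 3m² - 3m - 1.
The coefficient of m³ is 1.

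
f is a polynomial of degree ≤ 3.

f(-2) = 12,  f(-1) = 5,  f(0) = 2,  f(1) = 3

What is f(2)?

Write f(k) = ak³ + bk² + ck + d; the 4 given values yield a linear system in the 4 coefficients.
Solving, the leading coefficient vanishes, and f(k) = 2k² - k + 2.
Then f(2) = 8.

8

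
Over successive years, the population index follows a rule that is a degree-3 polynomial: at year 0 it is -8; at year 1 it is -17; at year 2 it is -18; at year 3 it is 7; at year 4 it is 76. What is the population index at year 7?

Write the value at k as T(k).
Write T(k) = ak³ + bk² + ck + d; the 5 given values yield a linear system in the 4 coefficients.
Solving, T(k) = 3k³ - 5k² - 7k - 8.
Then T(7) = 727.

727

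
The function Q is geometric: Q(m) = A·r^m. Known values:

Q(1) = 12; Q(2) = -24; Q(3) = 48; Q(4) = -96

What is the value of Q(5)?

Consecutive ratio: -24/12 = -2, and 48/(-24) = -2, so r = -2.
Then A·(-2)^1 = 12 gives A = -6, and Q(m) = -6·(-2)^m.
Q(5) = -6·(-2)^5 = 192.

192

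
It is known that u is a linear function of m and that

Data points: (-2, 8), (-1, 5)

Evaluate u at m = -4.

Write u(m) = am + b; the 2 given values yield a linear system in the 2 coefficients.
Solving, u(m) = -3m + 2.
Then u(-4) = 14.

14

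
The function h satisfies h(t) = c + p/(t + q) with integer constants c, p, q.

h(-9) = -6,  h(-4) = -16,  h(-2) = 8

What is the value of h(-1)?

(h(t) − c)(t + q) = p for each data point; the three points give a linear system in c and q, then p follows.
Solving: c = -4, q = 3, p = 12, so h(t) = -4 + 12/(t + 3).
Then h(-1) = -4 + 12/2 = 2.

2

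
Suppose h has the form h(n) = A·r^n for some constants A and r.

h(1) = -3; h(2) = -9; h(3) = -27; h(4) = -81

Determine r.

Consecutive ratio: -9/(-3) = 3, and -27/(-9) = 3, so r = 3.
Then A·3^1 = -3 gives A = -1, and h(n) = -1·3^n.

3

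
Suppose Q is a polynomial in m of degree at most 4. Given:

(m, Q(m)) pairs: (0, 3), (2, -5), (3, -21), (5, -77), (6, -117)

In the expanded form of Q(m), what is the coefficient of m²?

Write Q(m) = am^4 + bm³ + cm² + dm + e; the 5 given values yield a linear system in the 5 coefficients.
Solving, the top 2 coefficients vanish, and Q(m) = -4m² + 4m + 3.
The coefficient of m² is -4.

-4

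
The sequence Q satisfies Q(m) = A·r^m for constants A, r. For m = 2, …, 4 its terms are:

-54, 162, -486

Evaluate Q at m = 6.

-4374

Consecutive ratio: 162/(-54) = -3, and -486/162 = -3, so r = -3.
Then A·(-3)^2 = -54 gives A = -6, and Q(m) = -6·(-3)^m.
Q(6) = -6·(-3)^6 = -4374.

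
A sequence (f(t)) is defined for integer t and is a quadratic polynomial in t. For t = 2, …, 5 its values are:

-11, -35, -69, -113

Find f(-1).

1

Write f(t) = at² + bt + c; the 4 given values yield a linear system in the 3 coefficients.
Solving, f(t) = -5t² + t + 7.
Then f(-1) = 1.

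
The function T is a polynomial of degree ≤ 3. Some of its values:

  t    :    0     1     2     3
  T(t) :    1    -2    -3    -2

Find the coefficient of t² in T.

1

First differences: -3, -1, 1. Second differences: 2, 2.
Level-2 differences are constant, so T has degree 2.
Fitting a degree-2 polynomial gives T(t) = t² - 4t + 1.
The coefficient of t² is 1.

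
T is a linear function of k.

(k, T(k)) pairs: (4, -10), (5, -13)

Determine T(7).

Write T(k) = ak + b; the 2 given values yield a linear system in the 2 coefficients.
Solving, T(k) = -3k + 2.
Then T(7) = -19.

-19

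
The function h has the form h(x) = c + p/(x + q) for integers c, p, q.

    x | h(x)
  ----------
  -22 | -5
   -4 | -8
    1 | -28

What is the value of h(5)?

4

(h(x) − c)(x + q) = p for each data point; the three points give a linear system in c and q, then p follows.
Solving: c = -4, q = -2, p = 24, so h(x) = -4 + 24/(x − 2).
Then h(5) = -4 + 24/3 = 4.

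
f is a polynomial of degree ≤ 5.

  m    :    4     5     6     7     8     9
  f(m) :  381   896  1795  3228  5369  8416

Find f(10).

First differences: 515, 899, 1433, 2141, 3047. Second differences: 384, 534, 708, 906. Third differences: 150, 174, 198. Fourth differences: 24, 24.
Level-4 differences are constant, so f has degree 4.
Fitting a degree-4 polynomial gives f(m) = m^4 + 3m³ - 4m² - m + 1.
Then f(10) = 12591.

12591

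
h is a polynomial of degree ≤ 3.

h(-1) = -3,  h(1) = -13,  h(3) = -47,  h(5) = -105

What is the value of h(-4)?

-33

Write h(m) = am³ + bm² + cm + d; the 4 given values yield a linear system in the 4 coefficients.
Solving, the leading coefficient vanishes, and h(m) = -3m² - 5m - 5.
Then h(-4) = -33.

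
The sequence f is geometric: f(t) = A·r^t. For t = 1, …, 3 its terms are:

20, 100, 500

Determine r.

5

Consecutive ratio: 100/20 = 5, and 500/100 = 5, so r = 5.
Then A·5^1 = 20 gives A = 4, and f(t) = 4·5^t.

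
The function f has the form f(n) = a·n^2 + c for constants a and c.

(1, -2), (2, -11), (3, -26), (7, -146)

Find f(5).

From f(1) = -2 and f(2) = -11: 1a + c = -2 and 4a + c = -11.
Subtracting: 3a = -9, so a = -3; then c = -2 − (-3)·1 = 1.
So f(n) = -3n² + 1, and f(5) = -74.

-74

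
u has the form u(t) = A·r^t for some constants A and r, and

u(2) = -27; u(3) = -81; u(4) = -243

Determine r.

Consecutive ratio: -81/(-27) = 3, and -243/(-81) = 3, so r = 3.
Then A·3^2 = -27 gives A = -3, and u(t) = -3·3^t.

3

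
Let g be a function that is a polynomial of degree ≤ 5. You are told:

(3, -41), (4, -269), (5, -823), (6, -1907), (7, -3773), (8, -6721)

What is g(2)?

Write g(k) = ak^5 + bk^4 + ck³ + dk² + ek + p; the 6 given values yield a linear system in the 6 coefficients.
Solving, the leading coefficient vanishes, and g(k) = -2k^4 + 2k³ + 7k² - k + 7.
Then g(2) = 17.

17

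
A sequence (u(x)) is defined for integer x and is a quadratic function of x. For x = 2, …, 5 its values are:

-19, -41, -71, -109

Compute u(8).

-271

Write u(x) = ax² + bx + c; the 4 given values yield a linear system in the 3 coefficients.
Solving, u(x) = -4x² - 2x + 1.
Then u(8) = -271.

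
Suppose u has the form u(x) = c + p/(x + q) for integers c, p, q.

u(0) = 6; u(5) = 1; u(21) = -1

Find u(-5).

-14

(u(x) − c)(x + q) = p for each data point; the three points give a linear system in c and q, then p follows.
Solving: c = -2, q = 3, p = 24, so u(x) = -2 + 24/(x + 3).
Then u(-5) = -2 + 24/(-2) = -14.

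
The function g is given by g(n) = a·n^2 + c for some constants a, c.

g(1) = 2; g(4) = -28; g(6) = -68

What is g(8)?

-124

From g(1) = 2 and g(4) = -28: 1a + c = 2 and 16a + c = -28.
Subtracting: 15a = -30, so a = -2; then c = 2 − (-2)·1 = 4.
So g(n) = -2n² + 4, and g(8) = -124.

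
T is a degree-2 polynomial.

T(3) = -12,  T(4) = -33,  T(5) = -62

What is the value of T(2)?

1

Write T(t) = at² + bt + c; the 3 given values yield a linear system in the 3 coefficients.
Solving, T(t) = -4t² + 7t + 3.
Then T(2) = 1.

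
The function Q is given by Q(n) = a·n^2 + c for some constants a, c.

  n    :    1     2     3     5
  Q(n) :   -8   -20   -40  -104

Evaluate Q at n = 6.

-148

From Q(1) = -8 and Q(2) = -20: 1a + c = -8 and 4a + c = -20.
Subtracting: 3a = -12, so a = -4; then c = -8 − (-4)·1 = -4.
So Q(n) = -4n² − 4, and Q(6) = -148.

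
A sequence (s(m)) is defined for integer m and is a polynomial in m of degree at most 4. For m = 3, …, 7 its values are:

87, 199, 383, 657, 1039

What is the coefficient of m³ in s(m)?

3

First differences: 112, 184, 274, 382. Second differences: 72, 90, 108. Third differences: 18, 18.
Level-3 differences are constant, so s has degree 3.
Fitting a degree-3 polynomial gives s(m) = 3m³ + m + 3.
The coefficient of m³ is 3.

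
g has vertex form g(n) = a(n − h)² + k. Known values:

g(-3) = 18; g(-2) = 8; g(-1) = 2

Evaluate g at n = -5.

First differences -10, -6; second difference 4 = 2a, so a = 2.
Expanding, the n-coefficient is −2ah = -4h; matching it to the data gives h = 0, and then k = 0.
So g(n) = 2(n + 0)² + 0.
g(-5) = 2·(-5)² + 0 = 50.

50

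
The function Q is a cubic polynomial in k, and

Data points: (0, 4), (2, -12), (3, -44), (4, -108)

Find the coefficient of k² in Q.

Write Q(k) = ak³ + bk² + ck + d; the 4 given values yield a linear system in the 4 coefficients.
Solving, Q(k) = -2k³ + 2k² - 4k + 4.
The coefficient of k² is 2.

2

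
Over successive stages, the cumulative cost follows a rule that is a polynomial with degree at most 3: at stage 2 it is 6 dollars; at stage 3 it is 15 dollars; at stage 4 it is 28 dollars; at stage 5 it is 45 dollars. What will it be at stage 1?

1

Write the value at n as f(n).
Write f(n) = an³ + bn² + cn + d; the 4 given values yield a linear system in the 4 coefficients.
Solving, the leading coefficient vanishes, and f(n) = 2n² - n.
Then f(1) = 1.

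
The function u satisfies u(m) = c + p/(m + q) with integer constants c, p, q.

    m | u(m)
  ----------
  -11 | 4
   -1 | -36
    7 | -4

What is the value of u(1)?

-12

(u(m) − c)(m + q) = p for each data point; the three points give a linear system in c and q, then p follows.
Solving: c = 0, q = 2, p = -36, so u(m) = -36/(m + 2).
Then u(1) = 0 − 36/3 = -12.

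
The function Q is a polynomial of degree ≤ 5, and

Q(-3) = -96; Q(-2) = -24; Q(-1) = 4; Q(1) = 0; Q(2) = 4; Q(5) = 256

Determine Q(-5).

-444

Write Q(m) = am^5 + bm^4 + cm³ + dm² + em + p; the 6 given values yield a linear system in the 6 coefficients.
Solving, the top 2 coefficients vanish, and Q(m) = 3m³ - 4m² - 5m + 6.
Then Q(-5) = -444.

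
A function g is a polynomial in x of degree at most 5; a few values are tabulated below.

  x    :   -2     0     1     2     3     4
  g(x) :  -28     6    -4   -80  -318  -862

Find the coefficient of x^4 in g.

Write g(x) = ax^5 + bx^4 + cx³ + dx² + ex + p; the 6 given values yield a linear system in the 6 coefficients.
Solving, the leading coefficient vanishes, and g(x) = -2x^4 - 4x³ - 7x² + 3x + 6.
The coefficient of x^4 is -2.

-2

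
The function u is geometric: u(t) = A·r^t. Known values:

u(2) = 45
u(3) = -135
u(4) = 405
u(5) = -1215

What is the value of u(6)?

Consecutive ratio: -135/45 = -3, and 405/(-135) = -3, so r = -3.
Then A·(-3)^2 = 45 gives A = 5, and u(t) = 5·(-3)^t.
u(6) = 5·(-3)^6 = 3645.

3645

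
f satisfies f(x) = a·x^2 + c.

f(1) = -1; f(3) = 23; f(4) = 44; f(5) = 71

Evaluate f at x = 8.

From f(1) = -1 and f(3) = 23: 1a + c = -1 and 9a + c = 23.
Subtracting: 8a = 24, so a = 3; then c = -1 − 3·1 = -4.
So f(x) = 3x² − 4, and f(8) = 188.

188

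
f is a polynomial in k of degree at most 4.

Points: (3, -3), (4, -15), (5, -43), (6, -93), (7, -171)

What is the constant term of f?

Write f(k) = ak^4 + bk³ + ck² + dk + e; the 5 given values yield a linear system in the 5 coefficients.
Solving, the leading coefficient vanishes, and f(k) = -k³ + 4k² - 3k - 3.
The constant term is f(0) = -3.

-3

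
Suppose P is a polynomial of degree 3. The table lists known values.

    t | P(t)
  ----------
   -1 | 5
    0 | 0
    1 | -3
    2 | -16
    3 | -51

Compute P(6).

Write P(t) = at³ + bt² + ct + d; the 5 given values yield a linear system in the 4 coefficients.
Solving, P(t) = -2t³ + t² - 2t.
Then P(6) = -408.

-408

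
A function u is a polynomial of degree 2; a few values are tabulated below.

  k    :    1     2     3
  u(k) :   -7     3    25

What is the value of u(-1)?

9

Write u(k) = ak² + bk + c; the 3 given values yield a linear system in the 3 coefficients.
Solving, u(k) = 6k² - 8k - 5.
Then u(-1) = 9.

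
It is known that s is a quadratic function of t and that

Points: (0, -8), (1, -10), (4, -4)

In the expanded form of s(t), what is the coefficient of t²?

1

Write s(t) = at² + bt + c; the 3 given values yield a linear system in the 3 coefficients.
Solving, s(t) = t² - 3t - 8.
The coefficient of t² is 1.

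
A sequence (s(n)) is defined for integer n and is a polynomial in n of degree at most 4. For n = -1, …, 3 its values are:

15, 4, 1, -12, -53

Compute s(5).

Write s(n) = an^4 + bn³ + cn² + dn + e; the 5 given values yield a linear system in the 5 coefficients.
Solving, the leading coefficient vanishes, and s(n) = -3n³ + 4n² - 4n + 4.
Then s(5) = -291.

-291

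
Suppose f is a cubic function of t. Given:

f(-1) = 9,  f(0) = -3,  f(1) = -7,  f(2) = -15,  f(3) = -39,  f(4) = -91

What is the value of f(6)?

-327

First differences: -12, -4, -8, -24, -52. Second differences: 8, -4, -16, -28. Third differences: -12, -12, -12.
Level-3 differences are constant, so f has degree 3.
Fitting a degree-3 polynomial gives f(t) = -2t³ + 4t² - 6t - 3.
Then f(6) = -327.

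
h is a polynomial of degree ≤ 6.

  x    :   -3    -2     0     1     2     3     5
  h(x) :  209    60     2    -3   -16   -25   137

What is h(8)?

Write h(x) = ax^6 + bx^5 + cx^4 + dx³ + ex² + px + q; the 7 given values yield a linear system in the 7 coefficients.
Solving, the top 2 coefficients vanish, and h(x) = x^4 - 4x³ + x² - 3x + 2.
Then h(8) = 2090.

2090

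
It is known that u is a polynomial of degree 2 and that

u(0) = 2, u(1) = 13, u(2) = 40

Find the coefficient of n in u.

Write u(n) = an² + bn + c; the 3 given values yield a linear system in the 3 coefficients.
Solving, u(n) = 8n² + 3n + 2.
The coefficient of n is 3.

3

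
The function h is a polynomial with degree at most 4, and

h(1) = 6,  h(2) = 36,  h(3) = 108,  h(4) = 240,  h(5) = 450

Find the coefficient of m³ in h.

3

Write h(m) = am^4 + bm³ + cm² + dm + e; the 5 given values yield a linear system in the 5 coefficients.
Solving, the leading coefficient vanishes, and h(m) = 3m³ + 3m².
The coefficient of m³ is 3.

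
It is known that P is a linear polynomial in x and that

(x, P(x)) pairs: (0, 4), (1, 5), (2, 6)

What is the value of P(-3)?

First differences: 1, 1.
Level-1 differences are constant, so P has degree 1.
Fitting a degree-1 polynomial gives P(x) = x + 4.
Then P(-3) = 1.

1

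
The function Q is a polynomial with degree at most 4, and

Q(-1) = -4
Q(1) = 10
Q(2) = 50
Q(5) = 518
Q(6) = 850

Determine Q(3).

136

Write Q(t) = at^4 + bt³ + ct² + dt + e; the 5 given values yield a linear system in the 5 coefficients.
Solving, the leading coefficient vanishes, and Q(t) = 3t³ + 5t² + 4t - 2.
Then Q(3) = 136.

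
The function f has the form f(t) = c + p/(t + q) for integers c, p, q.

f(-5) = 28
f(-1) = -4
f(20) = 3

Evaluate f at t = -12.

(f(t) − c)(t + q) = p for each data point; the three points give a linear system in c and q, then p follows.
Solving: c = 4, q = 4, p = -24, so f(t) = 4 − 24/(t + 4).
Then f(-12) = 4 − 24/(-8) = 7.

7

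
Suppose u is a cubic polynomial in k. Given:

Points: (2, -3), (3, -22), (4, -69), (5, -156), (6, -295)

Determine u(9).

First differences: -19, -47, -87, -139. Second differences: -28, -40, -52. Third differences: -12, -12.
Level-3 differences are constant, so u has degree 3.
Fitting a degree-3 polynomial gives u(k) = -2k³ + 4k² - k - 1.
Then u(9) = -1144.

-1144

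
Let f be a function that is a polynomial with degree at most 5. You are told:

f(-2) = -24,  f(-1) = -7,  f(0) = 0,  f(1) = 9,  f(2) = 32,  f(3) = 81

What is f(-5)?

-255

First differences: 17, 7, 9, 23, 49. Second differences: -10, 2, 14, 26. Third differences: 12, 12, 12.
Level-3 differences are constant, so f has degree 3.
Fitting a degree-3 polynomial gives f(n) = 2n³ + n² + 6n.
Then f(-5) = -255.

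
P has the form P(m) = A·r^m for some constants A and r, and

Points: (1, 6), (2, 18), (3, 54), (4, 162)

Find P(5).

Consecutive ratio: 18/6 = 3, and 54/18 = 3, so r = 3.
Then A·3^1 = 6 gives A = 2, and P(m) = 2·3^m.
P(5) = 2·3^5 = 486.

486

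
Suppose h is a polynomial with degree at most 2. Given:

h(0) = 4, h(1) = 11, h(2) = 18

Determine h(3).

Write h(t) = at² + bt + c; the 3 given values yield a linear system in the 3 coefficients.
Solving, the leading coefficient vanishes, and h(t) = 7t + 4.
Then h(3) = 25.

25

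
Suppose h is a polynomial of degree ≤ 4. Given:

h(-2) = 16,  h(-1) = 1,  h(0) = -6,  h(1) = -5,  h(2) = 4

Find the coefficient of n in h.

-3

First differences: -15, -7, 1, 9. Second differences: 8, 8, 8.
Level-2 differences are constant, so h has degree 2.
Fitting a degree-2 polynomial gives h(n) = 4n² - 3n - 6.
The coefficient of n is -3.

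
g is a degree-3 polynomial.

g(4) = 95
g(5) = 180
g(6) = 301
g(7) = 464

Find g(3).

40

Write g(n) = an³ + bn² + cn + d; the 4 given values yield a linear system in the 4 coefficients.
Solving, g(n) = n³ + 3n² - 3n - 5.
Then g(3) = 40.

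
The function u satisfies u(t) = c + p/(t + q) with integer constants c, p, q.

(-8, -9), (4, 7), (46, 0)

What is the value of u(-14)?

-5

(u(t) − c)(t + q) = p for each data point; the three points give a linear system in c and q, then p follows.
Solving: c = -1, q = 2, p = 48, so u(t) = -1 + 48/(t + 2).
Then u(-14) = -1 + 48/(-12) = -5.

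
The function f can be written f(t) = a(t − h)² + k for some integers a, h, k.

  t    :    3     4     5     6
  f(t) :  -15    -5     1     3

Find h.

First differences 10, 6, 2; second difference -4 = 2a, so a = -2.
Expanding, the t-coefficient is −2ah = 4h; matching it to the data gives h = 6, and then k = 3.
So f(t) = -2(t − 6)² + 3.
Hence h = 6.

6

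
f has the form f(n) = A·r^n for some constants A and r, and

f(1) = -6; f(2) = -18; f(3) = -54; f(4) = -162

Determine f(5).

Consecutive ratio: -18/(-6) = 3, and -54/(-18) = 3, so r = 3.
Then A·3^1 = -6 gives A = -2, and f(n) = -2·3^n.
f(5) = -2·3^5 = -486.

-486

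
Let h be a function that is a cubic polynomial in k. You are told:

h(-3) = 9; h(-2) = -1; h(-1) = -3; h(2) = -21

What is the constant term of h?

Write h(k) = ak³ + bk² + ck + d; the 4 given values yield a linear system in the 4 coefficients.
Solving, h(k) = -k³ - 2k² - k - 3.
The constant term is h(0) = -3.

-3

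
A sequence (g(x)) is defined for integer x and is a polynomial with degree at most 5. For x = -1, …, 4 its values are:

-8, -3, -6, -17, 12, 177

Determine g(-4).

First differences: 5, -3, -11, 29, 165. Second differences: -8, -8, 40, 136. Third differences: 0, 48, 96. Fourth differences: 48, 48.
Level-4 differences are constant, so g has degree 4.
Fitting a degree-4 polynomial gives g(x) = 2x^4 - 4x³ - 6x² + 5x - 3.
Then g(-4) = 649.

649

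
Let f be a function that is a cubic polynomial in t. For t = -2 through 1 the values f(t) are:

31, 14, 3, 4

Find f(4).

Write f(t) = at³ + bt² + ct + d; the 4 given values yield a linear system in the 4 coefficients.
Solving, f(t) = t³ + 6t² - 6t + 3.
Then f(4) = 139.

139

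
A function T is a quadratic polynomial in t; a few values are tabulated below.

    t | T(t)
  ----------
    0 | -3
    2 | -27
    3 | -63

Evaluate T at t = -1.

Write T(t) = at² + bt + c; the 3 given values yield a linear system in the 3 coefficients.
Solving, T(t) = -8t² + 4t - 3.
Then T(-1) = -15.

-15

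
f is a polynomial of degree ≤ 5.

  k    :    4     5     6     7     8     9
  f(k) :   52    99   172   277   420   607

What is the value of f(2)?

First differences: 47, 73, 105, 143, 187. Second differences: 26, 32, 38, 44. Third differences: 6, 6, 6.
Level-3 differences are constant, so f has degree 3.
Fitting a degree-3 polynomial gives f(k) = k³ - 2k² + 4k + 4.
Then f(2) = 12.

12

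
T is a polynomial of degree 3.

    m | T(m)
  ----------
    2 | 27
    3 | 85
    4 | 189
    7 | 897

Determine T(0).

Write T(m) = am³ + bm² + cm + d; the 4 given values yield a linear system in the 4 coefficients.
Solving, T(m) = 2m³ + 5m² - 5m + 1.
Then T(0) = 1.

1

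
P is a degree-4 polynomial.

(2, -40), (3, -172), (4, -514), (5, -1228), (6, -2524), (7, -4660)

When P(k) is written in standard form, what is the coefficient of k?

-1

Write P(k) = ak^4 + bk³ + ck² + dk + e; the 6 given values yield a linear system in the 5 coefficients.
Solving, P(k) = -2k^4 + k³ - 4k² - k + 2.
The coefficient of k is -1.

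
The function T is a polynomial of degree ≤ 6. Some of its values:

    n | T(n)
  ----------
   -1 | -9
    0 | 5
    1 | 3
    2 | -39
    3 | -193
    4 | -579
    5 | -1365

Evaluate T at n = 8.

-8523

Write T(n) = an^6 + bn^5 + cn^4 + dn³ + en² + pn + q; the 7 given values yield a linear system in the 7 coefficients.
Solving, the top 2 coefficients vanish, and T(n) = -2n^4 - 6n² + 6n + 5.
Then T(8) = -8523.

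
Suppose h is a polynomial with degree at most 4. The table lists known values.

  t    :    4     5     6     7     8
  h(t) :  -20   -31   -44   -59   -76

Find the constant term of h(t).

4

Write h(t) = at^4 + bt³ + ct² + dt + e; the 5 given values yield a linear system in the 5 coefficients.
Solving, the top 2 coefficients vanish, and h(t) = -t² - 2t + 4.
The constant term is h(0) = 4.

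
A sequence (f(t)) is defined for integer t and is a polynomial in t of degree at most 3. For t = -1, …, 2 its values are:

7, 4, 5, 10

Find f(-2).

First differences: -3, 1, 5. Second differences: 4, 4.
Level-2 differences are constant, so f has degree 2.
Fitting a degree-2 polynomial gives f(t) = 2t² - t + 4.
Then f(-2) = 14.

14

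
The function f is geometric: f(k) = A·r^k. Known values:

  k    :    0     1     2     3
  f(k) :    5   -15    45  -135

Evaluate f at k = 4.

405

Consecutive ratio: -15/5 = -3, and 45/(-15) = -3, so r = -3.
Then A·(-3)^0 = 5 gives A = 5, and f(k) = 5·(-3)^k.
f(4) = 5·(-3)^4 = 405.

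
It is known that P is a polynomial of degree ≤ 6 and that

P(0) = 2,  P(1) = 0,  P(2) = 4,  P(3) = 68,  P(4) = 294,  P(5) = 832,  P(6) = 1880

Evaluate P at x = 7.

First differences: -2, 4, 64, 226, 538, 1048. Second differences: 6, 60, 162, 312, 510. Third differences: 54, 102, 150, 198. Fourth differences: 48, 48, 48.
Level-4 differences are constant, so P has degree 4.
Fitting a degree-4 polynomial gives P(x) = 2x^4 - 3x³ - 2x² + x + 2.
Then P(7) = 3684.

3684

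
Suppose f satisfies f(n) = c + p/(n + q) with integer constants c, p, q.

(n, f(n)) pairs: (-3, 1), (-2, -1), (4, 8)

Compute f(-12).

4

(f(n) − c)(n + q) = p for each data point; the three points give a linear system in c and q, then p follows.
Solving: c = 5, q = 0, p = 12, so f(n) = 5 + 12/(n + 0).
Then f(-12) = 5 + 12/(-12) = 4.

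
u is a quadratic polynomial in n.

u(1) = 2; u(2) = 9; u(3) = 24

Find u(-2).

29

Write u(n) = an² + bn + c; the 3 given values yield a linear system in the 3 coefficients.
Solving, u(n) = 4n² - 5n + 3.
Then u(-2) = 29.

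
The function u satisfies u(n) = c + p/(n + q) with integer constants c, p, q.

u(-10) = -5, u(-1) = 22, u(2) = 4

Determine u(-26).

-3

(u(n) − c)(n + q) = p for each data point; the three points give a linear system in c and q, then p follows.
Solving: c = -2, q = 2, p = 24, so u(n) = -2 + 24/(n + 2).
Then u(-26) = -2 + 24/(-24) = -3.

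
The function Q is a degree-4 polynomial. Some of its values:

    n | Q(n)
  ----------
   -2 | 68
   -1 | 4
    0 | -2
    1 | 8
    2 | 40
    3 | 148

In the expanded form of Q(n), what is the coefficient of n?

5

First differences: -64, -6, 10, 32, 108. Second differences: 58, 16, 22, 76. Third differences: -42, 6, 54. Fourth differences: 48, 48.
Level-4 differences are constant, so Q has degree 4.
Fitting a degree-4 polynomial gives Q(n) = 2n^4 - 3n³ + 6n² + 5n - 2.
The coefficient of n is 5.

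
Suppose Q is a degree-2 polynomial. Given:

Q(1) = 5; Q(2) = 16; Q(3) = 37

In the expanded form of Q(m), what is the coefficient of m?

Write Q(m) = am² + bm + c; the 3 given values yield a linear system in the 3 coefficients.
Solving, Q(m) = 5m² - 4m + 4.
The coefficient of m is -4.

-4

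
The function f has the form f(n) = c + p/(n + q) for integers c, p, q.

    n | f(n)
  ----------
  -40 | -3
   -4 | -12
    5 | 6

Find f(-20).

(f(n) − c)(n + q) = p for each data point; the three points give a linear system in c and q, then p follows.
Solving: c = -2, q = 0, p = 40, so f(n) = -2 + 40/(n + 0).
Then f(-20) = -2 + 40/(-20) = -4.

-4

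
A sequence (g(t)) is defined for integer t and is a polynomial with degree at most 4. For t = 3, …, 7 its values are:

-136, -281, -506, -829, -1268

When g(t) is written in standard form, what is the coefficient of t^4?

0

Write g(t) = at^4 + bt³ + ct² + dt + e; the 5 given values yield a linear system in the 5 coefficients.
Solving, the leading coefficient vanishes, and g(t) = -3t³ - 4t² - 6t - 1.
The coefficient of t^4 is 0.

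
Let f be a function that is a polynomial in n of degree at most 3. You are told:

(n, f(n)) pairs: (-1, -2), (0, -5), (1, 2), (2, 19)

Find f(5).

130

First differences: -3, 7, 17. Second differences: 10, 10.
Level-2 differences are constant, so f has degree 2.
Fitting a degree-2 polynomial gives f(n) = 5n² + 2n - 5.
Then f(5) = 130.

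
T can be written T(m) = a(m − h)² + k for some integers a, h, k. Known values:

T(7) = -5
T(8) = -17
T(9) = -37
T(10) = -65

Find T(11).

First differences -12, -20, -28; second difference -8 = 2a, so a = -4.
Expanding, the m-coefficient is −2ah = 8h; matching it to the data gives h = 6, and then k = -1.
So T(m) = -4(m − 6)² − 1.
T(11) = -4·5² − 1 = -101.

-101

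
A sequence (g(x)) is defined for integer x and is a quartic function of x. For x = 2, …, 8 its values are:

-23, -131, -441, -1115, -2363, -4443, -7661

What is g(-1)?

-11

Write g(x) = ax^4 + bx³ + cx² + dx + e; the 7 given values yield a linear system in the 5 coefficients.
Solving, g(x) = -2x^4 + x³ + 3x - 5.
Then g(-1) = -11.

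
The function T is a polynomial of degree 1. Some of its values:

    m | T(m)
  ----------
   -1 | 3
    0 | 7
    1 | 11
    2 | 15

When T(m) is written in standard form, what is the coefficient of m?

First differences: 4, 4, 4.
Level-1 differences are constant, so T has degree 1.
Fitting a degree-1 polynomial gives T(m) = 4m + 7.
The coefficient of m is 4.

4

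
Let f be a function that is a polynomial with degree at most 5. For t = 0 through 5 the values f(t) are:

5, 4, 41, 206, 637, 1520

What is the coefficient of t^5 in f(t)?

0

First differences: -1, 37, 165, 431, 883. Second differences: 38, 128, 266, 452. Third differences: 90, 138, 186. Fourth differences: 48, 48.
Level-4 differences are constant, so f has degree 4.
Fitting a degree-4 polynomial gives f(t) = 2t^4 + 3t³ - 4t² - 2t + 5.
The coefficient of t^5 is 0.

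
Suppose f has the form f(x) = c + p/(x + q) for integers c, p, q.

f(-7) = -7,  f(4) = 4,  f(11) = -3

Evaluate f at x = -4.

-8

(f(x) − c)(x + q) = p for each data point; the three points give a linear system in c and q, then p follows.
Solving: c = -5, q = -2, p = 18, so f(x) = -5 + 18/(x − 2).
Then f(-4) = -5 + 18/(-6) = -8.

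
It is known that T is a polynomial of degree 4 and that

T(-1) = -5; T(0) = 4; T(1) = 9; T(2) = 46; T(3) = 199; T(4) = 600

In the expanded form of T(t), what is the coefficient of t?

First differences: 9, 5, 37, 153, 401. Second differences: -4, 32, 116, 248. Third differences: 36, 84, 132. Fourth differences: 48, 48.
Level-4 differences are constant, so T has degree 4.
Fitting a degree-4 polynomial gives T(t) = 2t^4 + 2t³ - 4t² + 5t + 4.
The coefficient of t is 5.

5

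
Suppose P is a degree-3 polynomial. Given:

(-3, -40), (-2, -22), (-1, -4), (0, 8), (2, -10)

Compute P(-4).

Write P(m) = am³ + bm² + cm + d; the 5 given values yield a linear system in the 4 coefficients.
Solving, P(m) = -m³ - 6m² + 7m + 8.
Then P(-4) = -52.

-52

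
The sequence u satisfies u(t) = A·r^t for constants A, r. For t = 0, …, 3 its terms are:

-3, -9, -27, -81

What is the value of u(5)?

Consecutive ratio: -9/(-3) = 3, and -27/(-9) = 3, so r = 3.
Then A·3^0 = -3 gives A = -3, and u(t) = -3·3^t.
u(5) = -3·3^5 = -729.

-729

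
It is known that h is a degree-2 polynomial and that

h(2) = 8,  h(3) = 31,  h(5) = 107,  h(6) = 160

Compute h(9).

Write h(k) = ak² + bk + c; the 4 given values yield a linear system in the 3 coefficients.
Solving, h(k) = 5k² - 2k - 8.
Then h(9) = 379.

379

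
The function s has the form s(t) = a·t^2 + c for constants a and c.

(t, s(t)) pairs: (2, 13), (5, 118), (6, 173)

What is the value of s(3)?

38

From s(2) = 13 and s(5) = 118: 4a + c = 13 and 25a + c = 118.
Subtracting: 21a = 105, so a = 5; then c = 13 − 5·4 = -7.
So s(t) = 5t² − 7, and s(3) = 38.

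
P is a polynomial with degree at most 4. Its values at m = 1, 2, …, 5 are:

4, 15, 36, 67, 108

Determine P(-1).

First differences: 11, 21, 31, 41. Second differences: 10, 10, 10.
Level-2 differences are constant, so P has degree 2.
Fitting a degree-2 polynomial gives P(m) = 5m² - 4m + 3.
Then P(-1) = 12.

12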